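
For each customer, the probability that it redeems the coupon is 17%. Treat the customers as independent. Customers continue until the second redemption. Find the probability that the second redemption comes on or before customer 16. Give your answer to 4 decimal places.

0.7830

Finishing within 16 customers ⇔ at least 2 successes in the first 16. With X ~ Binomial(16, 0.17), P(Y ≤ 16) = 1 − P(X ≤ 1).
  k=0: C(16,0)·0.17^0·0.83^16 = 0.050728
  k=1: C(16,1)·0.17^1·0.83^15 = 0.166242
1 − 0.216970 = 0.783030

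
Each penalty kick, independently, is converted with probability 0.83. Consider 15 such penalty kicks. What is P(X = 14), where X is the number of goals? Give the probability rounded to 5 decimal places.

0.18777

X ~ Binomial(n=15, p=0.83).
P(X=14) = C(15,14) · p^14 · (1−p)^1
= 15 · 0.073637 · 0.17 = 0.1877731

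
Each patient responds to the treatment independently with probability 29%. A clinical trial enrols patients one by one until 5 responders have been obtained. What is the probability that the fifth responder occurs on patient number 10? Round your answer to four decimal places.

0.0466

Y = trial on which the fifth success occurs; negative binomial, r=5, p=0.29.
P(Y=10) = C(9,4) · p^5 · (1−p)^5
= 126 · 0.0020511 · 0.18042 = 0.046629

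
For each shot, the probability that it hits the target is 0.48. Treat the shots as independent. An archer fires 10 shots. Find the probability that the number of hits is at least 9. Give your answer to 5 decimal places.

0.00768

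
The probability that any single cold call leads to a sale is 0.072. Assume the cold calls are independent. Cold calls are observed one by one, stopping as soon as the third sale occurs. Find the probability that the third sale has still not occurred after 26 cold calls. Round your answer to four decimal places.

Needing more than 26 cold calls ⇔ fewer than 3 successes in the first 26. With X ~ Binomial(26, 0.072), P(Y > 26) = P(X ≤ 2).
  k=0: C(26,0)·0.072^0·0.928^26 = 0.143300
  k=1: C(26,1)·0.072^1·0.928^25 = 0.289071
  k=2: C(26,2)·0.072^2·0.928^24 = 0.280349
P(X ≤ 2) = 0.712721

0.7127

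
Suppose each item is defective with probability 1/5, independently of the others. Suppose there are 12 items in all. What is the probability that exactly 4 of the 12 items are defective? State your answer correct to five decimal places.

0.13288

X ~ Binomial(n=12, p=0.20).
P(X=4) = C(12,4) · p^4 · (1−p)^8
= 495 · 0.0016 · 0.16777 = 0.1328756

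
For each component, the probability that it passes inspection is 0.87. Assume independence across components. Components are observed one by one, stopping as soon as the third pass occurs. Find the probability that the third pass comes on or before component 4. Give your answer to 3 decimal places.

0.915

Finishing within 4 components ⇔ at least 3 successes in the first 4. With X ~ Binomial(4, 0.87), P(Y ≤ 4) = 1 − P(X ≤ 2).
  k=0: C(4,0)·0.87^0·0.13^4 = 0.00029
  k=1: C(4,1)·0.87^1·0.13^3 = 0.00765
  k=2: C(4,2)·0.87^2·0.13^2 = 0.07675
1 − 0.08468 = 0.91532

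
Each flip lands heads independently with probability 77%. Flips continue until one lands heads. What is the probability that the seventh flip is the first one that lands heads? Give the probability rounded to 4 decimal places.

0.0001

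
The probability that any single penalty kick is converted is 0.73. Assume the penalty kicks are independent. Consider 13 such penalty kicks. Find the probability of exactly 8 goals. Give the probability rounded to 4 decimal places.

0.1489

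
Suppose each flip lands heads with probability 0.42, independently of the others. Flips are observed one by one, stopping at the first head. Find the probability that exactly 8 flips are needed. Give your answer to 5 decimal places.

0.00927

Geometric (trials to first success), p = 0.42.
P(Y = 8) = (1−p)^7 · p = 0.02208 · 0.42 = 0.0092735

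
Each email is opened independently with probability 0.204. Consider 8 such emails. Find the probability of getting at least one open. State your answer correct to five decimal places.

P(at least one) = 1 − P(none) = 1 − (1 − 0.204)^8
= 1 − 0.1611775 = 0.8388225

0.83882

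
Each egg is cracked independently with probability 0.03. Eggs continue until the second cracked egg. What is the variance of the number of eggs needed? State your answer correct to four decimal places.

2155.5556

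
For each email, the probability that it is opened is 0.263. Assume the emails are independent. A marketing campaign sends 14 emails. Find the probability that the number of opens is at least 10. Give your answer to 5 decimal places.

0.00053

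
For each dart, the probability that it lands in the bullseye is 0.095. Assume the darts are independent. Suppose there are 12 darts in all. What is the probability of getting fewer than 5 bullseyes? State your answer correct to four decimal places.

0.9965

X ~ Binomial(12, 0.095); P(X ≤ 4) = Σ C(12,k) p^k (1−p)^(12−k) over k:
  k=0: C(12,0)·0.095^0·0.905^12 = 0.301844
  k=1: C(12,1)·0.095^1·0.905^11 = 0.380224
  k=2: C(12,2)·0.095^2·0.905^10 = 0.219521
  k=3: C(12,3)·0.095^3·0.905^9 = 0.076812
  k=4: C(12,4)·0.095^4·0.905^8 = 0.018142
Total = 0.996544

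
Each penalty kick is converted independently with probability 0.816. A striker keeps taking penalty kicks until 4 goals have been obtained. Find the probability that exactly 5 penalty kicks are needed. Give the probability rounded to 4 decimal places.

Y = trial on which the fourth success occurs; negative binomial, r=4, p=0.816.
P(Y=5) = C(4,3) · p^4 · (1−p)^1
= 4 · 0.44336 · 0.184 = 0.326316

0.3263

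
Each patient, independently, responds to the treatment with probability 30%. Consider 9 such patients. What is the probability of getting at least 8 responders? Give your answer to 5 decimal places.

X ~ Binomial(9, 0.30); P(X ≥ 8) = Σ C(9,k) p^k (1−p)^(9−k) over k:
  k=8: C(9,8)·0.30^8·0.70^1 = 0.0004133
  k=9: C(9,9)·0.30^9·0.70^0 = 0.0000197
Total = 0.0004330

0.00043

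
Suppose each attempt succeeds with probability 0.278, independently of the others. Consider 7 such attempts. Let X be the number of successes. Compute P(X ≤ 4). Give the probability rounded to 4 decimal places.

X ~ Binomial(7, 0.278); P(X ≤ 4) = Σ C(7,k) p^k (1−p)^(7−k) over k:
  k=0: C(7,0)·0.278^0·0.722^7 = 0.102273
  k=1: C(7,1)·0.278^1·0.722^6 = 0.275655
  k=2: C(7,2)·0.278^2·0.722^5 = 0.318416
  k=3: C(7,3)·0.278^3·0.722^4 = 0.204339
  k=4: C(7,4)·0.278^4·0.722^3 = 0.078679
Total = 0.979362

0.9794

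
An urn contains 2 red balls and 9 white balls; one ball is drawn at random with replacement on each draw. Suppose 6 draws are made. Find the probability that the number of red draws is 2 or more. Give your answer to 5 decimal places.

X ~ Binomial(6, 0.181818); P(X ≥ 2) = Σ C(6,k) p^k (1−p)^(6−k) over k:
  k=2: C(6,2)·0.181818^2·0.818182^4 = 0.2222108
  k=3: C(6,3)·0.181818^3·0.818182^3 = 0.0658402
  k=4: C(6,4)·0.181818^4·0.818182^2 = 0.0109734
  k=5: C(6,5)·0.181818^5·0.818182^1 = 0.0009754
  k=6: C(6,6)·0.181818^6·0.818182^0 = 0.0000361
Total = 0.3000360

0.30004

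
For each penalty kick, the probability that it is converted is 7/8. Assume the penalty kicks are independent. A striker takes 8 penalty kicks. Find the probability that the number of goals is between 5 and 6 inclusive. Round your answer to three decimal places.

0.252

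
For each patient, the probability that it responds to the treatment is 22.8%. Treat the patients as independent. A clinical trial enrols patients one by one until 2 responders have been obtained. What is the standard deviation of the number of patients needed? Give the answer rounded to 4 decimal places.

5.4499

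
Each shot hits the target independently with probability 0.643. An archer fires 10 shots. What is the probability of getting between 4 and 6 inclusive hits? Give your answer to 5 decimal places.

X ~ Binomial(10, 0.643); P(4 ≤ X ≤ 6) = Σ C(10,k) p^k (1−p)^(10−k) over k:
  k=4: C(10,4)·0.643^4·0.357^6 = 0.0743143
  k=5: C(10,5)·0.643^5·0.357^5 = 0.1606188
  k=6: C(10,6)·0.643^6·0.357^4 = 0.2410782
Total = 0.4760114

0.47601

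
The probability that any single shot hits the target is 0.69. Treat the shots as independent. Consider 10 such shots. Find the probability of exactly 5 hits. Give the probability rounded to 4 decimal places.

0.1128

X ~ Binomial(n=10, p=0.69).
P(X=5) = C(10,5) · p^5 · (1−p)^5
= 252 · 0.1564 · 0.0028629 = 0.112838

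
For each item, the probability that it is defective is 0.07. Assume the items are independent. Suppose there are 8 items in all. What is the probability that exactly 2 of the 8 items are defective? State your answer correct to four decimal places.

X ~ Binomial(n=8, p=0.07).
P(X=2) = C(8,2) · p^2 · (1−p)^6
= 28 · 0.0049 · 0.64699 = 0.088767

0.0888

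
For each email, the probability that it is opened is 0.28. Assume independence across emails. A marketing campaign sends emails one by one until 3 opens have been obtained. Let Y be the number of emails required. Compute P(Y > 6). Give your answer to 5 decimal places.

Needing more than 6 emails ⇔ fewer than 3 successes in the first 6. With X ~ Binomial(6, 0.28), P(Y > 6) = P(X ≤ 2).
  k=0: C(6,0)·0.28^0·0.72^6 = 0.1393141
  k=1: C(6,1)·0.28^1·0.72^5 = 0.3250662
  k=2: C(6,2)·0.28^2·0.72^4 = 0.3160365
P(X ≤ 2) = 0.7804168

0.78042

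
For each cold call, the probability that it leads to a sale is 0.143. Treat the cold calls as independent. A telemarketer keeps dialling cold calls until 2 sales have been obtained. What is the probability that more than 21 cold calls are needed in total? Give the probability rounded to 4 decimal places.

Needing more than 21 cold calls ⇔ fewer than 2 successes in the first 21. With X ~ Binomial(21, 0.143), P(Y > 21) = P(X ≤ 1).
  k=0: C(21,0)·0.143^0·0.857^21 = 0.039138
  k=1: C(21,1)·0.143^1·0.857^20 = 0.137142
P(X ≤ 1) = 0.176280

0.1763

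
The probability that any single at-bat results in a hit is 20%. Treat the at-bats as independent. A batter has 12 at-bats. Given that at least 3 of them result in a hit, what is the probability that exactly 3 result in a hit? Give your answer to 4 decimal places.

X ~ Binomial(12, 0.20). Want P(X=3 | X≥3) = P(X=3) / P(X≥3).
P(X=3) = C(12,3)·0.20^3·0.80^9 = 0.236223
P(X≥3) = 1 − 0.068719 − 0.206158 − 0.283468 = 0.441654
Ratio = 0.236223 / 0.441654 = 0.534860

0.5349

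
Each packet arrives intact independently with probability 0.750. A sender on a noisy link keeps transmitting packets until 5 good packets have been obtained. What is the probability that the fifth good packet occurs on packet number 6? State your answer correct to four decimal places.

Y = trial on which the fifth success occurs; negative binomial, r=5, p=0.75.
P(Y=6) = C(5,4) · p^5 · (1−p)^1
= 5 · 0.2373 · 0.25 = 0.296631

0.2966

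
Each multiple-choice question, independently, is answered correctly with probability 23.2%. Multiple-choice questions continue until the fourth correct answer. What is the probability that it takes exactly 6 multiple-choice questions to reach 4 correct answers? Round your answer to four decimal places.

Y = trial on which the fourth success occurs; negative binomial, r=4, p=0.232.
P(Y=6) = C(5,3) · p^4 · (1−p)^2
= 10 · 0.002897 · 0.58982 = 0.017087

0.0171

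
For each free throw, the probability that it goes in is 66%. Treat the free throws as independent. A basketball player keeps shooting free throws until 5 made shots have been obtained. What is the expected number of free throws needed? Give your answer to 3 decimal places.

7.576

Y = total free throws until the fifth success; negative binomial with r=5, p=0.66.
E[Y] = r / p = 5 / 0.66 = 7.57576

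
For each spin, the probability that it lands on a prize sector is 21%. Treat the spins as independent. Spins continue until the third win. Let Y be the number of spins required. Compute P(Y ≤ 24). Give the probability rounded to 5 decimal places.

Finishing within 24 spins ⇔ at least 3 successes in the first 24. With X ~ Binomial(24, 0.21), P(Y ≤ 24) = 1 − P(X ≤ 2).
  k=0: C(24,0)·0.21^0·0.79^24 = 0.0034918
  k=1: C(24,1)·0.21^1·0.79^23 = 0.0222768
  k=2: C(24,2)·0.21^2·0.79^22 = 0.0680995
1 − 0.0938681 = 0.9061319

0.90613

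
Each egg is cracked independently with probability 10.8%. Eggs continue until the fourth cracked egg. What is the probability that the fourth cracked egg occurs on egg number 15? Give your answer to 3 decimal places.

0.014

Y = trial on which the fourth success occurs; negative binomial, r=4, p=0.108.
P(Y=15) = C(14,3) · p^4 · (1−p)^11
= 364 · 0.00013605 · 0.28445 = 0.01409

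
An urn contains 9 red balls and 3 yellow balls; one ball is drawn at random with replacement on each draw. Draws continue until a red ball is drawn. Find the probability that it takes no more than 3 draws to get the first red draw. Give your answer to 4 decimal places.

Y = number of draws to the first success; geometric, p = 0.75.
P(Y ≤ 3) = 1 − (1−p)^3 = 1 − 0.015625 = 0.984375

0.9844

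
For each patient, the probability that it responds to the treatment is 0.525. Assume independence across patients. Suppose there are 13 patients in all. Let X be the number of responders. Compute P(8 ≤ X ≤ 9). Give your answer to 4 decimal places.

0.2899

X ~ Binomial(13, 0.525); P(8 ≤ X ≤ 9) = Σ C(13,k) p^k (1−p)^(13−k) over k:
  k=8: C(13,8)·0.525^8·0.475^5 = 0.179606
  k=9: C(13,9)·0.525^9·0.475^4 = 0.110284
Total = 0.289891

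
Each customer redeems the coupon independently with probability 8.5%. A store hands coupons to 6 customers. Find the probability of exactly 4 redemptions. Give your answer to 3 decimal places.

X ~ Binomial(n=6, p=0.085).
P(X=4) = C(6,4) · p^4 · (1−p)^2
= 15 · 5.2201e-05 · 0.83722 = 0.00066

0.001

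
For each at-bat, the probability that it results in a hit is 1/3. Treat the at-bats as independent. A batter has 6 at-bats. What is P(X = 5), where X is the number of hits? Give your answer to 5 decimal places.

X ~ Binomial(n=6, p=0.333333).
P(X=5) = C(6,5) · p^5 · (1−p)^1
= 6 · 0.0041152 · 0.66667 = 0.0164609

0.01646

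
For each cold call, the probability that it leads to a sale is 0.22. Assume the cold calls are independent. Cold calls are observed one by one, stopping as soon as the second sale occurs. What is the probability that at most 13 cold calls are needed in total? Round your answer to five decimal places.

0.81540

Finishing within 13 cold calls ⇔ at least 2 successes in the first 13. With X ~ Binomial(13, 0.22), P(Y ≤ 13) = 1 − P(X ≤ 1).
  k=0: C(13,0)·0.22^0·0.78^13 = 0.0395576
  k=1: C(13,1)·0.22^1·0.78^12 = 0.1450445
1 − 0.1846021 = 0.8153979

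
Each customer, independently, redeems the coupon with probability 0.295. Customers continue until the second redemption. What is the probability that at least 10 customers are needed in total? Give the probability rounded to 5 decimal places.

Needing more than 9 customers ⇔ fewer than 2 successes in the first 9. With X ~ Binomial(9, 0.295), P(Y > 9) = P(X ≤ 1).
  k=0: C(9,0)·0.295^0·0.705^9 = 0.0430231
  k=1: C(9,1)·0.295^1·0.705^8 = 0.1620233
P(X ≤ 1) = 0.2050464

0.20505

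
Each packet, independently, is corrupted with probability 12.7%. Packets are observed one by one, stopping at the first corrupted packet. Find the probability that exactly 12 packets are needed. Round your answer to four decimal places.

0.0285

Geometric (trials to first success), p = 0.127.
P(Y = 12) = (1−p)^11 · p = 0.22447 · 0.127 = 0.028508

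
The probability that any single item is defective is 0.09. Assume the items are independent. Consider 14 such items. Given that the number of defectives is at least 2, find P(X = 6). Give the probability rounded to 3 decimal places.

0.002

X ~ Binomial(14, 0.09). Want P(X=6 | X≥2) = P(X=6) / P(X≥2).
P(X=6) = C(14,6)·0.09^6·0.91^8 = 0.00075
P(X≥2) = 1 − 0.26704 − 0.36975 = 0.36321
Ratio = 0.00075 / 0.36321 = 0.00207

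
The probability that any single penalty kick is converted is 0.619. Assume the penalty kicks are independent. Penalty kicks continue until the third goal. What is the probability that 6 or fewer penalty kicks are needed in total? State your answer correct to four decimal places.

Finishing within 6 penalty kicks ⇔ at least 3 successes in the first 6. With X ~ Binomial(6, 0.619), P(Y ≤ 6) = 1 − P(X ≤ 2).
  k=0: C(6,0)·0.619^0·0.381^6 = 0.003059
  k=1: C(6,1)·0.619^1·0.381^5 = 0.029817
  k=2: C(6,2)·0.619^2·0.381^4 = 0.121108
1 − 0.153984 = 0.846016

0.8460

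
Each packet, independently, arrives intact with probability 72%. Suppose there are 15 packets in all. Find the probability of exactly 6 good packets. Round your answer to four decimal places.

X ~ Binomial(n=15, p=0.72).
P(X=6) = C(15,6) · p^6 · (1−p)^9
= 5005 · 0.13931 · 1.0578e-05 = 0.007376

0.0074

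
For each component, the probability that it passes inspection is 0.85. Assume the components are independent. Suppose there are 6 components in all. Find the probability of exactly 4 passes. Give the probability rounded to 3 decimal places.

0.176

X ~ Binomial(n=6, p=0.85).
P(X=4) = C(6,4) · p^4 · (1−p)^2
= 15 · 0.52201 · 0.0225 = 0.17618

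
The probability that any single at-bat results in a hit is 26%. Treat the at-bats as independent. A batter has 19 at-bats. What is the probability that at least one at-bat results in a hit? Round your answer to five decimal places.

0.99672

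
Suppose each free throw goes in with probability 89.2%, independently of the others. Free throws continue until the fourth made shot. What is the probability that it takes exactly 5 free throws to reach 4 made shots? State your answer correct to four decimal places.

Y = trial on which the fourth success occurs; negative binomial, r=4, p=0.892.
P(Y=5) = C(4,3) · p^4 · (1−p)^1
= 4 · 0.63308 · 0.108 = 0.273491

0.2735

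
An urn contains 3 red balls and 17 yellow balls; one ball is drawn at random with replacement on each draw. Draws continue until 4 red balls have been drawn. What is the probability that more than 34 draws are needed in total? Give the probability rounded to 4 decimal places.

0.2285

Needing more than 34 draws ⇔ fewer than 4 successes in the first 34. With X ~ Binomial(34, 0.15), P(Y > 34) = P(X ≤ 3).
  k=0: C(34,0)·0.15^0·0.85^34 = 0.003983
  k=1: C(34,1)·0.15^1·0.85^33 = 0.023900
  k=2: C(34,2)·0.15^2·0.85^32 = 0.069591
  k=3: C(34,3)·0.15^3·0.85^31 = 0.130994
P(X ≤ 3) = 0.228468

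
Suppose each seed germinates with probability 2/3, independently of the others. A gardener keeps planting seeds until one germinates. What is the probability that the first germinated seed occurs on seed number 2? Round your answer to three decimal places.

0.222

Geometric (trials to first success), p = 0.666667.
P(Y = 2) = (1−p)^1 · p = 0.33333 · 0.666667 = 0.22222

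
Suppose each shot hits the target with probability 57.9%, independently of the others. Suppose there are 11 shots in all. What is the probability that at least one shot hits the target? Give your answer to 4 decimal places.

P(at least one) = 1 − P(none) = 1 − (1 − 0.579)^11
= 1 − 0.000074 = 0.999926

0.9999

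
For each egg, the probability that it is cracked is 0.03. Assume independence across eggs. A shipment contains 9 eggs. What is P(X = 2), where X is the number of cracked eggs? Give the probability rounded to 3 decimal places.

X ~ Binomial(n=9, p=0.03).
P(X=2) = C(9,2) · p^2 · (1−p)^7
= 36 · 0.0009 · 0.80798 = 0.02618

0.026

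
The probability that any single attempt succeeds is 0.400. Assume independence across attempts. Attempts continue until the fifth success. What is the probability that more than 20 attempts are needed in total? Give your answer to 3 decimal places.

0.051

Needing more than 20 attempts ⇔ fewer than 5 successes in the first 20. With X ~ Binomial(20, 0.40), P(Y > 20) = P(X ≤ 4).
  k=0: C(20,0)·0.40^0·0.60^20 = 0.00004
  k=1: C(20,1)·0.40^1·0.60^19 = 0.00049
  k=2: C(20,2)·0.40^2·0.60^18 = 0.00309
  k=3: C(20,3)·0.40^3·0.60^17 = 0.01235
  k=4: C(20,4)·0.40^4·0.60^16 = 0.03499
P(X ≤ 4) = 0.05095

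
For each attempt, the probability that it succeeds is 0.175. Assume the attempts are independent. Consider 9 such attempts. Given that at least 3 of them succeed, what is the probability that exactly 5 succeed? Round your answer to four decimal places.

0.0483

X ~ Binomial(9, 0.175). Want P(X=5 | X≥3) = P(X=5) / P(X≥3).
P(X=5) = C(9,5)·0.175^5·0.825^4 = 0.009580
P(X≥3) = 1 − 0.177046 − 0.337996 − 0.286785 = 0.198173
Ratio = 0.009580 / 0.198173 = 0.048343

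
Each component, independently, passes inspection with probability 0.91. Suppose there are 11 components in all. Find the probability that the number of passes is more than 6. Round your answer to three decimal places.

X ~ Binomial(11, 0.91); P(X ≥ 7) = Σ C(11,k) p^k (1−p)^(11−k) over k:
  k=7: C(11,7)·0.91^7·0.09^4 = 0.01119
  k=8: C(11,8)·0.91^8·0.09^3 = 0.05656
  k=9: C(11,9)·0.91^9·0.09^2 = 0.19064
  k=10: C(11,10)·0.91^10·0.09^1 = 0.38552
  k=11: C(11,11)·0.91^11·0.09^0 = 0.35437
Total = 0.99829

0.998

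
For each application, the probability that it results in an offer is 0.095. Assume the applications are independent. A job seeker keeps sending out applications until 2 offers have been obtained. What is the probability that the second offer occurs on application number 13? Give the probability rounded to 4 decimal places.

0.0361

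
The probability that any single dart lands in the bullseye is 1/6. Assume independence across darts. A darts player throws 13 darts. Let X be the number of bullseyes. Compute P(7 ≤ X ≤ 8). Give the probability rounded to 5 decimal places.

0.00236

X ~ Binomial(13, 0.166667); P(7 ≤ X ≤ 8) = Σ C(13,k) p^k (1−p)^(13−k) over k:
  k=7: C(13,7)·0.166667^7·0.833333^6 = 0.0020529
  k=8: C(13,8)·0.166667^8·0.833333^5 = 0.0003079
Total = 0.0023609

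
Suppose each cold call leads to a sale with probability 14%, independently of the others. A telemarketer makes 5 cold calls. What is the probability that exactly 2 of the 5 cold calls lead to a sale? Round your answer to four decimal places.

0.1247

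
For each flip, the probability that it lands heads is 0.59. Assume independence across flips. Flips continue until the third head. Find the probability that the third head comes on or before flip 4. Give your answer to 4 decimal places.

0.4580

Finishing within 4 flips ⇔ at least 3 successes in the first 4. With X ~ Binomial(4, 0.59), P(Y ≤ 4) = 1 − P(X ≤ 2).
  k=0: C(4,0)·0.59^0·0.41^4 = 0.028258
  k=1: C(4,1)·0.59^1·0.41^3 = 0.162654
  k=2: C(4,2)·0.59^2·0.41^2 = 0.351094
1 − 0.542005 = 0.457995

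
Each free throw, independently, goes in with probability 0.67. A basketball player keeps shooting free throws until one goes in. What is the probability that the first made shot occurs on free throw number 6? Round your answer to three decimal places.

Geometric (trials to first success), p = 0.67.
P(Y = 6) = (1−p)^5 · p = 0.0039135 · 0.67 = 0.00262

0.003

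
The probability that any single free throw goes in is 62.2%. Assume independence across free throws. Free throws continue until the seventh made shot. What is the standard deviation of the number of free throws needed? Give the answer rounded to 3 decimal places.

2.615

Y = total free throws until the seventh success; negative binomial with r=7, p=0.622.
SD(Y) = √[r(1−p)/p²] = √(6.83926) = 2.61520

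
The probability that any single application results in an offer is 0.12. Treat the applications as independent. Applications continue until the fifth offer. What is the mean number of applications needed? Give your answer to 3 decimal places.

Y = total applications until the fifth success; negative binomial with r=5, p=0.12.
E[Y] = r / p = 5 / 0.12 = 41.66667

41.667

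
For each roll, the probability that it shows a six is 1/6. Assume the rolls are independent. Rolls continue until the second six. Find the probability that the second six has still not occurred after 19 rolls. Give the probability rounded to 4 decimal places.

0.1502

Needing more than 19 rolls ⇔ fewer than 2 successes in the first 19. With X ~ Binomial(19, 0.166667), P(Y > 19) = P(X ≤ 1).
  k=0: C(19,0)·0.166667^0·0.833333^19 = 0.031301
  k=1: C(19,1)·0.166667^1·0.833333^18 = 0.118943
P(X ≤ 1) = 0.150244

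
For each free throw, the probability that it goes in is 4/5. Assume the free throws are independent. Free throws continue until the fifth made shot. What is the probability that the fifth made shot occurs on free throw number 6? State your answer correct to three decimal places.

0.328

Y = trial on which the fifth success occurs; negative binomial, r=5, p=0.80.
P(Y=6) = C(5,4) · p^5 · (1−p)^1
= 5 · 0.32768 · 0.2 = 0.32768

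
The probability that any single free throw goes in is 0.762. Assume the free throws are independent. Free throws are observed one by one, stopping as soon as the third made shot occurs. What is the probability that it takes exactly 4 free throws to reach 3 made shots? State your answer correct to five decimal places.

0.31591

Y = trial on which the third success occurs; negative binomial, r=3, p=0.762.
P(Y=4) = C(3,2) · p^3 · (1−p)^1
= 3 · 0.44245 · 0.238 = 0.3159098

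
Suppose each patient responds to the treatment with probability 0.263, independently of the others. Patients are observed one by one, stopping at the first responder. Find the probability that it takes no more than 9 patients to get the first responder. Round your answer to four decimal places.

Y = number of patients to the first success; geometric, p = 0.263.
P(Y ≤ 9) = 1 − (1−p)^9 = 1 − 0.064152 = 0.935848

0.9358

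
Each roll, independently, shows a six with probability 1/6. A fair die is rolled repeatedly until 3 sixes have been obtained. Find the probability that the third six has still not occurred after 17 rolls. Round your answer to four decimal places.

0.4435

Needing more than 17 rolls ⇔ fewer than 3 successes in the first 17. With X ~ Binomial(17, 0.166667), P(Y > 17) = P(X ≤ 2).
  k=0: C(17,0)·0.166667^0·0.833333^17 = 0.045073
  k=1: C(17,1)·0.166667^1·0.833333^16 = 0.153249
  k=2: C(17,2)·0.166667^2·0.833333^15 = 0.245198
P(X ≤ 2) = 0.443521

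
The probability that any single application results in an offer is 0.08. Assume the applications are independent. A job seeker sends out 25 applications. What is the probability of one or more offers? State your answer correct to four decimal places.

0.8756

P(at least one) = 1 − P(none) = 1 − (1 − 0.08)^25
= 1 − 0.124364 = 0.875636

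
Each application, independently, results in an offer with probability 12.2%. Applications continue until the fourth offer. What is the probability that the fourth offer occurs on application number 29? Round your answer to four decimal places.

0.0281

Y = trial on which the fourth success occurs; negative binomial, r=4, p=0.122.
P(Y=29) = C(28,3) · p^4 · (1−p)^25
= 3276 · 0.00022153 · 0.038669 = 0.028064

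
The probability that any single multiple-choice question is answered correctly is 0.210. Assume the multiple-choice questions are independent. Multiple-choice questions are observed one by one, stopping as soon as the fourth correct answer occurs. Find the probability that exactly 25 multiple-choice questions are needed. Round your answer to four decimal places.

Y = trial on which the fourth success occurs; negative binomial, r=4, p=0.21.
P(Y=25) = C(24,3) · p^4 · (1−p)^21
= 2024 · 0.0019448 · 0.0070822 = 0.027878

0.0279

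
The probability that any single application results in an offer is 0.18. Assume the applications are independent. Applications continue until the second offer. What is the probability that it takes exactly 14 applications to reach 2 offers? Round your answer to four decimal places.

0.0389

Y = trial on which the second success occurs; negative binomial, r=2, p=0.18.
P(Y=14) = C(13,1) · p^2 · (1−p)^12
= 13 · 0.0324 · 0.09242 = 0.038927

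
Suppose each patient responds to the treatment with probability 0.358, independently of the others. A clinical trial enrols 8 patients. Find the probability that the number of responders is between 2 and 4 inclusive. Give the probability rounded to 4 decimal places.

X ~ Binomial(8, 0.358); P(2 ≤ X ≤ 4) = Σ C(8,k) p^k (1−p)^(8−k) over k:
  k=2: C(8,2)·0.358^2·0.642^6 = 0.251266
  k=3: C(8,3)·0.358^3·0.642^5 = 0.280228
  k=4: C(8,4)·0.358^4·0.642^4 = 0.195331
Total = 0.726825

0.7268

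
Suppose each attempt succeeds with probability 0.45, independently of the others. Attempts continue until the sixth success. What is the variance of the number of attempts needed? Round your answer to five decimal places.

16.29630

Y = total attempts until the sixth success; negative binomial with r=6, p=0.45.
Var(Y) = r(1−p)/p² = 6·0.55 / 0.45² = 16.2962963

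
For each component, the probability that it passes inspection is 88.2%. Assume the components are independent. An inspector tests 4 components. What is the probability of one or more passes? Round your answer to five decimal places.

0.99981

P(at least one) = 1 − P(none) = 1 − (1 − 0.882)^4
= 1 − 0.0001939 = 0.9998061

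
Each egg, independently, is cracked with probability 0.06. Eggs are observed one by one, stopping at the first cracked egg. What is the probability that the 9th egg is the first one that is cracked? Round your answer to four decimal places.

0.0366

Geometric (trials to first success), p = 0.06.
P(Y = 9) = (1−p)^8 · p = 0.60957 · 0.06 = 0.036574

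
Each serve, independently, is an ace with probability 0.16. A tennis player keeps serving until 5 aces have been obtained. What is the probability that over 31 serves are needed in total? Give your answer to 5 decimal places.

Needing more than 31 serves ⇔ fewer than 5 successes in the first 31. With X ~ Binomial(31, 0.16), P(Y > 31) = P(X ≤ 4).
  k=0: C(31,0)·0.16^0·0.84^31 = 0.0044943
  k=1: C(31,1)·0.16^1·0.84^30 = 0.0265375
  k=2: C(31,2)·0.16^2·0.84^29 = 0.0758215
  k=3: C(31,3)·0.16^3·0.84^28 = 0.1396078
  k=4: C(31,4)·0.16^4·0.84^27 = 0.1861437
P(X ≤ 4) = 0.4326048

0.43260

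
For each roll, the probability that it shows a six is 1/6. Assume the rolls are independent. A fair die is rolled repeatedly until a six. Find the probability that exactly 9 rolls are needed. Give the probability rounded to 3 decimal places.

Geometric (trials to first success), p = 0.166667.
P(Y = 9) = (1−p)^8 · p = 0.23257 · 0.166667 = 0.03876

0.039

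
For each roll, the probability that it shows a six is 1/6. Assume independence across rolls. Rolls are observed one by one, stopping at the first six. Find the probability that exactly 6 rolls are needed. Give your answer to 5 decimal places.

0.06698

Geometric (trials to first success), p = 0.166667.
P(Y = 6) = (1−p)^5 · p = 0.40188 · 0.166667 = 0.0669796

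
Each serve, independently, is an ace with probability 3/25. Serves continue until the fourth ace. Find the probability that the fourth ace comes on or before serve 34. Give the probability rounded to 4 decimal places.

Finishing within 34 serves ⇔ at least 4 successes in the first 34. With X ~ Binomial(34, 0.12), P(Y ≤ 34) = 1 − P(X ≤ 3).
  k=0: C(34,0)·0.12^0·0.88^34 = 0.012954
  k=1: C(34,1)·0.12^1·0.88^33 = 0.060060
  k=2: C(34,2)·0.12^2·0.88^32 = 0.135136
  k=3: C(34,3)·0.12^3·0.88^31 = 0.196561
1 − 0.404712 = 0.595288

0.5953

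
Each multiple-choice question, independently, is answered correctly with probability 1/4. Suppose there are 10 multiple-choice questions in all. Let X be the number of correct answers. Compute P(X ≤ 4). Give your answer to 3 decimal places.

X ~ Binomial(10, 0.25); P(X ≤ 4) = Σ C(10,k) p^k (1−p)^(10−k) over k:
  k=0: C(10,0)·0.25^0·0.75^10 = 0.05631
  k=1: C(10,1)·0.25^1·0.75^9 = 0.18771
  k=2: C(10,2)·0.25^2·0.75^8 = 0.28157
  k=3: C(10,3)·0.25^3·0.75^7 = 0.25028
  k=4: C(10,4)·0.25^4·0.75^6 = 0.14600
Total = 0.92187

0.922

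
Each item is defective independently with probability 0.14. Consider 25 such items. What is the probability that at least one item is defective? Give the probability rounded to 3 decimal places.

0.977

P(at least one) = 1 − P(none) = 1 − (1 − 0.14)^25
= 1 − 0.02304 = 0.97696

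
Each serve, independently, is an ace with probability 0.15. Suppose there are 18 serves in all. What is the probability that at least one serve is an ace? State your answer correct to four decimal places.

0.9464

P(at least one) = 1 − P(none) = 1 − (1 − 0.15)^18
= 1 − 0.053646 = 0.946354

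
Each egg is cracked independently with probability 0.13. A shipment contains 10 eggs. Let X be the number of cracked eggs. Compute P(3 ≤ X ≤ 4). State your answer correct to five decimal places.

X ~ Binomial(10, 0.13); P(3 ≤ X ≤ 4) = Σ C(10,k) p^k (1−p)^(10−k) over k:
  k=3: C(10,3)·0.13^3·0.87^7 = 0.0994595
  k=4: C(10,4)·0.13^4·0.87^6 = 0.0260081
Total = 0.1254675

0.12547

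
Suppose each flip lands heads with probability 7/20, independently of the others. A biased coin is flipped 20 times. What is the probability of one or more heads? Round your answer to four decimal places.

P(at least one) = 1 − P(none) = 1 − (1 − 0.35)^20
= 1 − 0.000181 = 0.999819

0.9998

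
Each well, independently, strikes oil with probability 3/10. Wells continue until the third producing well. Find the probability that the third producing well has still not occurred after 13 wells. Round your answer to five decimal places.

0.20248

Needing more than 13 wells ⇔ fewer than 3 successes in the first 13. With X ~ Binomial(13, 0.30), P(Y > 13) = P(X ≤ 2).
  k=0: C(13,0)·0.30^0·0.70^13 = 0.0096889
  k=1: C(13,1)·0.30^1·0.70^12 = 0.0539810
  k=2: C(13,2)·0.30^2·0.70^11 = 0.1388083
P(X ≤ 2) = 0.2024783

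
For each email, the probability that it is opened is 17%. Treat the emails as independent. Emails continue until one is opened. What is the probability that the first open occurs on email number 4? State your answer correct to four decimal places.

0.0972

Geometric (trials to first success), p = 0.17.
P(Y = 4) = (1−p)^3 · p = 0.57179 · 0.17 = 0.097204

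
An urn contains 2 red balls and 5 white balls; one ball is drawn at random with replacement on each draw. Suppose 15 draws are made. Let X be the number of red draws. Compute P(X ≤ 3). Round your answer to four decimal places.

0.3402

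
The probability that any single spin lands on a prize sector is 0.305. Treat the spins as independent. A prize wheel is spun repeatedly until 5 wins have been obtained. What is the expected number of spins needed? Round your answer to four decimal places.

16.3934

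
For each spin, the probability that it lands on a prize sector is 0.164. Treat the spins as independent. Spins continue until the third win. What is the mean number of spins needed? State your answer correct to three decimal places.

18.293

Y = total spins until the third success; negative binomial with r=3, p=0.164.
E[Y] = r / p = 3 / 0.164 = 18.29268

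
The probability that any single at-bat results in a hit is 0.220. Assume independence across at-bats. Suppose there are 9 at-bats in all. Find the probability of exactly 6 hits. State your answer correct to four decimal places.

0.0045

X ~ Binomial(n=9, p=0.22).
P(X=6) = C(9,6) · p^6 · (1−p)^3
= 84 · 0.00011338 · 0.47455 = 0.004520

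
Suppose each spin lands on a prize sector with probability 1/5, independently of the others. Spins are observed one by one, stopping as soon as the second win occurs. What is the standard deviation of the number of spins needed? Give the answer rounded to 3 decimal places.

6.325

Y = total spins until the second success; negative binomial with r=2, p=0.20.
SD(Y) = √[r(1−p)/p²] = √(40.00000) = 6.32456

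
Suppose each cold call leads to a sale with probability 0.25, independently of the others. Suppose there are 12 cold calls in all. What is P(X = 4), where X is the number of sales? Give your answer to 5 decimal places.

0.19358

X ~ Binomial(n=12, p=0.25).
P(X=4) = C(12,4) · p^4 · (1−p)^8
= 495 · 0.0039062 · 0.10011 = 0.1935777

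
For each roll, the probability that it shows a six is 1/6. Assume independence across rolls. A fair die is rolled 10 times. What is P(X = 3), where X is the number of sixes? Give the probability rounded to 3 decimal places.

X ~ Binomial(n=10, p=0.166667).
P(X=3) = C(10,3) · p^3 · (1−p)^7
= 120 · 0.0046296 · 0.27908 = 0.15505

0.155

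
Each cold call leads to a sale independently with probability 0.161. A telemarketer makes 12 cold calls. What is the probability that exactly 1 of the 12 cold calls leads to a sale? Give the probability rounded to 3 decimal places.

X ~ Binomial(n=12, p=0.161).
P(X=1) = C(12,1) · p^1 · (1−p)^11
= 12 · 0.161 · 0.145 = 0.28015

0.280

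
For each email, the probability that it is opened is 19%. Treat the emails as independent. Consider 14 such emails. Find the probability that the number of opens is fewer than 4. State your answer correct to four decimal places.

0.7321

X ~ Binomial(14, 0.19); P(X ≤ 3) = Σ C(14,k) p^k (1−p)^(14−k) over k:
  k=0: C(14,0)·0.19^0·0.81^14 = 0.052335
  k=1: C(14,1)·0.19^1·0.81^13 = 0.171865
  k=2: C(14,2)·0.19^2·0.81^12 = 0.262041
  k=3: C(14,3)·0.19^3·0.81^11 = 0.245865
Total = 0.732106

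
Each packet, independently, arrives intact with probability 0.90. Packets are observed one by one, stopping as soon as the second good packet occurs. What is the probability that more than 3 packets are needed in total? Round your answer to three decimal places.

0.028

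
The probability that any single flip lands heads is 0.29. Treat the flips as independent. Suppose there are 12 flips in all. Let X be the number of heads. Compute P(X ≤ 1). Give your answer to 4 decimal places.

X ~ Binomial(12, 0.29); P(X ≤ 1) = Σ C(12,k) p^k (1−p)^(12−k) over k:
  k=0: C(12,0)·0.29^0·0.71^12 = 0.016410
  k=1: C(12,1)·0.29^1·0.71^11 = 0.080431
Total = 0.096840

0.0968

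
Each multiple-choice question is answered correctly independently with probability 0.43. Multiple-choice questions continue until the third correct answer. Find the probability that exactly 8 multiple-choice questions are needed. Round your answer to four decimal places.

Y = trial on which the third success occurs; negative binomial, r=3, p=0.43.
P(Y=8) = C(7,2) · p^3 · (1−p)^5
= 21 · 0.079507 · 0.060169 = 0.100461

0.1005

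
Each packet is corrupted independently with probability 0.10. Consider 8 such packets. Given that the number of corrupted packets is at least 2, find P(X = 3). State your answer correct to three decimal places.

0.177

X ~ Binomial(8, 0.10). Want P(X=3 | X≥2) = P(X=3) / P(X≥2).
P(X=3) = C(8,3)·0.10^3·0.90^5 = 0.03307
P(X≥2) = 1 − 0.43047 − 0.38264 = 0.18690
Ratio = 0.03307 / 0.18690 = 0.17693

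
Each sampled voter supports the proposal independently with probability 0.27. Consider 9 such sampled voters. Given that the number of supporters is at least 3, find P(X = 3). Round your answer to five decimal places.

X ~ Binomial(9, 0.27). Want P(X=3 | X≥3) = P(X=3) / P(X≥3).
P(X=3) = C(9,3)·0.27^3·0.73^6 = 0.2502118
P(X≥3) = 1 − 0.0588716 − 0.1959698 − 0.2899279 = 0.4552307
Ratio = 0.2502118 / 0.4552307 = 0.5496373

0.54964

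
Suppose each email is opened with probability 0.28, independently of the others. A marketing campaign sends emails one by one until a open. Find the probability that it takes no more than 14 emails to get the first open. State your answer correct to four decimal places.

Y = number of emails to the first success; geometric, p = 0.28.
P(Y ≤ 14) = 1 − (1−p)^14 = 1 − 0.010061 = 0.989939

0.9899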